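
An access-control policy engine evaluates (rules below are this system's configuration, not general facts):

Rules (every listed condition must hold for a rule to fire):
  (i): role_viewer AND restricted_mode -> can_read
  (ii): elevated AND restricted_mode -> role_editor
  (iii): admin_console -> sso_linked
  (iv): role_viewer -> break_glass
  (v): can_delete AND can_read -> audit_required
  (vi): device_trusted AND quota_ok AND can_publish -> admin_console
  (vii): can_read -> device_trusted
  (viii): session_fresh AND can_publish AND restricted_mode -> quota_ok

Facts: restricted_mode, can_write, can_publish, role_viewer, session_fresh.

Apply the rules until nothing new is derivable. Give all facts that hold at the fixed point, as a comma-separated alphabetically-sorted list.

Round 1 — (i), (iv), (viii), derive can_read, break_glass, quota_ok.
Round 2 — (vii), derive device_trusted.
Round 3 — (vi), derive admin_console.
Round 4 — (iii), derive sso_linked.

admin_console, break_glass, can_publish, can_read, can_write, device_trusted, quota_ok, restricted_mode, role_viewer, session_fresh, sso_linked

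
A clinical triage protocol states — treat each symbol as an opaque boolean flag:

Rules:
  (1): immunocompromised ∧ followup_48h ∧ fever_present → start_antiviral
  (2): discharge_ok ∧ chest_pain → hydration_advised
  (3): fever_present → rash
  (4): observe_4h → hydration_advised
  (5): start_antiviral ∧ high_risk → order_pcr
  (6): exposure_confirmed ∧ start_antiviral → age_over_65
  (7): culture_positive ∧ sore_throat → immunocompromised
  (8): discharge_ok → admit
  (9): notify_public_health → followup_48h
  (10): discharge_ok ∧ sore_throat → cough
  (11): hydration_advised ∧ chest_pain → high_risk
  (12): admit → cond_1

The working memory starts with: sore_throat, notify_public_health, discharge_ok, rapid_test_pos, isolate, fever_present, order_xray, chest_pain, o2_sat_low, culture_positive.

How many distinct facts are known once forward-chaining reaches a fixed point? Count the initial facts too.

Round 1 fires (2), (3), (7), (8), (9), (10), giving hydration_advised, rash, immunocompromised, admit, followup_48h, cough.
Round 2 fires (1), (11), (12), giving start_antiviral, high_risk, cond_1.
Round 3 fires (5), giving order_pcr.
Closure: {admit, chest_pain, cond_1, cough, culture_positive, discharge_ok, fever_present, followup_48h, high_risk, hydration_advised, immunocompromised, isolate, notify_public_health, o2_sat_low, order_pcr, order_xray, rapid_test_pos, rash, sore_throat, start_antiviral} — 20 facts.

20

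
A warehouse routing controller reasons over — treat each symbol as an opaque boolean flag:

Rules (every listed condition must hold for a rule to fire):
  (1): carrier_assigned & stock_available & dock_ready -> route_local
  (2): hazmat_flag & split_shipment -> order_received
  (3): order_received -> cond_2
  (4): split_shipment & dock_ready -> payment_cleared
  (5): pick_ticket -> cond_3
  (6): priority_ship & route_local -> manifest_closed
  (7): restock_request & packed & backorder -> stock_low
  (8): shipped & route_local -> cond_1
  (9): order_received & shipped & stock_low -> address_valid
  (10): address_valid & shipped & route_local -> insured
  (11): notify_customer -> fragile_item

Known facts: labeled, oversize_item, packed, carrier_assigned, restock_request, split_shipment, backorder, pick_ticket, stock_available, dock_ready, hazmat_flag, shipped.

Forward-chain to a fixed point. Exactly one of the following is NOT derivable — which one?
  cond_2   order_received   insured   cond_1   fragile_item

fragile_item

Round 1 fires (1), (2), (4), (5), (7), giving route_local, order_received, payment_cleared, cond_3, stock_low.
Round 2 fires (3), (8), (9), giving cond_2, cond_1, address_valid.
Round 3 fires (10), giving insured.
Derived: order_received (round 1), insured (round 3), cond_2 (round 2), cond_1 (round 2). fragile_item never appears in any round.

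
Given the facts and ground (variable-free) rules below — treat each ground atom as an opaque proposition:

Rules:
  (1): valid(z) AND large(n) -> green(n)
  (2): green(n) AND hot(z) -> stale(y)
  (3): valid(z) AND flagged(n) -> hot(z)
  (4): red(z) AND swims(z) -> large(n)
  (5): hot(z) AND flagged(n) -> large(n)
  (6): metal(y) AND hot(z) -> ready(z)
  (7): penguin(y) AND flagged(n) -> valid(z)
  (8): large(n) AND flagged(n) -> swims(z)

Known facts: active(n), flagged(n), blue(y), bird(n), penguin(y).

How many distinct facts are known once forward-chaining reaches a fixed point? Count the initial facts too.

Round 1 fires (7), giving valid(z).
Round 2 fires (3), giving hot(z).
Round 3 fires (5), giving large(n).
Round 4 fires (1), (8), giving green(n), swims(z).
Round 5 fires (2), giving stale(y).
Closure: {active(n), bird(n), blue(y), flagged(n), green(n), hot(z), large(n), penguin(y), stale(y), swims(z), valid(z)} — 11 facts.

11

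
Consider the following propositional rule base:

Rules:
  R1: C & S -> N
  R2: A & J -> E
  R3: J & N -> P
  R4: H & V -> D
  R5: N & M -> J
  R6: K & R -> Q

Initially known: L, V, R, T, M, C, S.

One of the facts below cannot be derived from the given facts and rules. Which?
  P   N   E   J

Round 1: R1 [C & S -> N]. New: N.
Round 2: R5 [N & M -> J]. New: J.
Round 3: R3 [J & N -> P]. New: P.
Derived: N (round 1), P (round 3), J (round 2). E never appears in any round.

E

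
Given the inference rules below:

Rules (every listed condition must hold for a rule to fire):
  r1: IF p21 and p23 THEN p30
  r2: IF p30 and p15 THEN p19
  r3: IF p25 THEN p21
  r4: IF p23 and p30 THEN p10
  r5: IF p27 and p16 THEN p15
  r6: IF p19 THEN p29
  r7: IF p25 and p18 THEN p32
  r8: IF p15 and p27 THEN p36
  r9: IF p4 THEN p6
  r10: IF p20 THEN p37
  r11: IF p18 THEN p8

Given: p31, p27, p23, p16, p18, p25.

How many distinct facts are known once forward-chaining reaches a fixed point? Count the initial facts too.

[1] r3 [IF p25 THEN p21]; r5 [IF p27 and p16 THEN p15]; r7 [IF p25 and p18 THEN p32]; r11 [IF p18 THEN p8]. ⇒ new: p21, p15, p32, p8.
[2] r1 [IF p21 and p23 THEN p30]; r8 [IF p15 and p27 THEN p36]. ⇒ new: p30, p36.
[3] r2 [IF p30 and p15 THEN p19]; r4 [IF p23 and p30 THEN p10]. ⇒ new: p19, p10.
[4] r6 [IF p19 THEN p29]. ⇒ new: p29.
Closure: {p10, p15, p16, p18, p19, p21, p23, p25, p27, p29, p30, p31, p32, p36, p8} — 15 facts.

15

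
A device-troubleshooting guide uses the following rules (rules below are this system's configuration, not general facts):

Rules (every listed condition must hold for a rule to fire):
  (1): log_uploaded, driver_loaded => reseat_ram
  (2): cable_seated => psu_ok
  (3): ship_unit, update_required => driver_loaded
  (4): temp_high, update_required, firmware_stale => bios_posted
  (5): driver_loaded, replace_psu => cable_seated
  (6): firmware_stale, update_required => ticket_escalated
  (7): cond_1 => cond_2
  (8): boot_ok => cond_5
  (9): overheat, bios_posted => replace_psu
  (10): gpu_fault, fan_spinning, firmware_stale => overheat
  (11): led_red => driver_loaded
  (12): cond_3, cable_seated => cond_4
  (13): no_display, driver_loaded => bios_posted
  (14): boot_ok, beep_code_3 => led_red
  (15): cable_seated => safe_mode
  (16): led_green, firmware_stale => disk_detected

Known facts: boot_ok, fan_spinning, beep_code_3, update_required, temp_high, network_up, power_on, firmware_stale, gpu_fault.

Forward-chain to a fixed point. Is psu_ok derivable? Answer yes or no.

yes

Round 1 — (4), (6), (8), (10), (14), derive bios_posted, ticket_escalated, cond_5, overheat, led_red.
Round 2 — (9), (11), derive replace_psu, driver_loaded.
Round 3 — (5), derive cable_seated.
Round 4 — (2), (15), derive psu_ok, safe_mode.
psu_ok appears in round 4, so it is derivable.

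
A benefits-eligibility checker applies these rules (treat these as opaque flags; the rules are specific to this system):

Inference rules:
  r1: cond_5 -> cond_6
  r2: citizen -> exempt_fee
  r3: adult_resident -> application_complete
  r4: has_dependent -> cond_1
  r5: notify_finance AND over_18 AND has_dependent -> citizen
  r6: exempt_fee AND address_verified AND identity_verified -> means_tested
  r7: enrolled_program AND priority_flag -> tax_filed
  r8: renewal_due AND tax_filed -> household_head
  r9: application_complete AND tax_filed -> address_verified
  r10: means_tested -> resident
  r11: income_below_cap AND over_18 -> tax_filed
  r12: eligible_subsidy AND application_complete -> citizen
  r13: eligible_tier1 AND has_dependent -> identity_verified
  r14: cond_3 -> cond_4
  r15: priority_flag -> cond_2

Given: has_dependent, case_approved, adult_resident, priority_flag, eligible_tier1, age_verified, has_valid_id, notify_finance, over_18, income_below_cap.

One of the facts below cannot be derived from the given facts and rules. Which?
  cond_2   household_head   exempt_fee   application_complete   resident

Round 1: r3 [adult_resident -> application_complete]; r4 [has_dependent -> cond_1]; r5 [notify_finance AND over_18 AND has_dependent -> citizen]; r11 [income_below_cap AND over_18 -> tax_filed]; r13 [eligible_tier1 AND has_dependent -> identity_verified]; r15 [priority_flag -> cond_2]. New: application_complete, cond_1, citizen, tax_filed, identity_verified, cond_2.
Round 2: r2 [citizen -> exempt_fee]; r9 [application_complete AND tax_filed -> address_verified]. New: exempt_fee, address_verified.
Round 3: r6 [exempt_fee AND address_verified AND identity_verified -> means_tested]. New: means_tested.
Round 4: r10 [means_tested -> resident]. New: resident.
Derived: application_complete (round 1), exempt_fee (round 2), cond_2 (round 1), resident (round 4). household_head never appears in any round.

household_head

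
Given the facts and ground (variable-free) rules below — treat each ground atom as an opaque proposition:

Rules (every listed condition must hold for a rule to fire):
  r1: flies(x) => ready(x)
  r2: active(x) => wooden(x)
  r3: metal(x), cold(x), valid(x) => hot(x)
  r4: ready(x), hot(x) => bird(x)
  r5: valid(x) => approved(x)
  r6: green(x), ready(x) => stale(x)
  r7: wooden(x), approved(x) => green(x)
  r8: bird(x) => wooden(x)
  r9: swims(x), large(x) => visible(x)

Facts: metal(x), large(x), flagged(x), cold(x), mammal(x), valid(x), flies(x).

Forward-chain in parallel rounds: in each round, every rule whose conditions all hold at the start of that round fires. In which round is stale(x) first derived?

5

Round 1 fires r1, r3, r5, giving ready(x), hot(x), approved(x).
Round 2 fires r4, giving bird(x).
Round 3 fires r8, giving wooden(x).
Round 4 fires r7, giving green(x).
Round 5 fires r6, giving stale(x).
stale(x) first appears in round 5.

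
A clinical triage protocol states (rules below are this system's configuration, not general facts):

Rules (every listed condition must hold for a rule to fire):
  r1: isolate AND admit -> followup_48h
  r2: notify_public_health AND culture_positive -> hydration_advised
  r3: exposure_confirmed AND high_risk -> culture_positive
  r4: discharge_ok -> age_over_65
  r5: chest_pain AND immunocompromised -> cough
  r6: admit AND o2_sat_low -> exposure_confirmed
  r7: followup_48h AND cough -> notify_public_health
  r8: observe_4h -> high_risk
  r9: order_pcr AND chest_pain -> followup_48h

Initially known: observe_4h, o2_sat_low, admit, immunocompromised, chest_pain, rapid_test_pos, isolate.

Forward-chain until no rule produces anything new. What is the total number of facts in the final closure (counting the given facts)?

[1] r1 [isolate AND admit -> followup_48h]; r5 [chest_pain AND immunocompromised -> cough]; r6 [admit AND o2_sat_low -> exposure_confirmed]; r8 [observe_4h -> high_risk]. ⇒ new: followup_48h, cough, exposure_confirmed, high_risk.
[2] r3 [exposure_confirmed AND high_risk -> culture_positive]; r7 [followup_48h AND cough -> notify_public_health]. ⇒ new: culture_positive, notify_public_health.
[3] r2 [notify_public_health AND culture_positive -> hydration_advised]. ⇒ new: hydration_advised.
Closure: {admit, chest_pain, cough, culture_positive, exposure_confirmed, followup_48h, high_risk, hydration_advised, immunocompromised, isolate, notify_public_health, o2_sat_low, observe_4h, rapid_test_pos} — 14 facts.

14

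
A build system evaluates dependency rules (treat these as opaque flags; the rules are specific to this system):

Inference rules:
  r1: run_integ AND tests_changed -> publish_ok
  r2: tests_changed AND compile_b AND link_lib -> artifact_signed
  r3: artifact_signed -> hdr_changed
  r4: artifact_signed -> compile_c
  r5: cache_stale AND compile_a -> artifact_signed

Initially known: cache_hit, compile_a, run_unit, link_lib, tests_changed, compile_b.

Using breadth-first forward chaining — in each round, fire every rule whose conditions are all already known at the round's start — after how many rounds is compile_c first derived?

Round 1 — r2, derive artifact_signed.
Round 2 — r3, r4, derive hdr_changed, compile_c.
compile_c first appears in round 2.

2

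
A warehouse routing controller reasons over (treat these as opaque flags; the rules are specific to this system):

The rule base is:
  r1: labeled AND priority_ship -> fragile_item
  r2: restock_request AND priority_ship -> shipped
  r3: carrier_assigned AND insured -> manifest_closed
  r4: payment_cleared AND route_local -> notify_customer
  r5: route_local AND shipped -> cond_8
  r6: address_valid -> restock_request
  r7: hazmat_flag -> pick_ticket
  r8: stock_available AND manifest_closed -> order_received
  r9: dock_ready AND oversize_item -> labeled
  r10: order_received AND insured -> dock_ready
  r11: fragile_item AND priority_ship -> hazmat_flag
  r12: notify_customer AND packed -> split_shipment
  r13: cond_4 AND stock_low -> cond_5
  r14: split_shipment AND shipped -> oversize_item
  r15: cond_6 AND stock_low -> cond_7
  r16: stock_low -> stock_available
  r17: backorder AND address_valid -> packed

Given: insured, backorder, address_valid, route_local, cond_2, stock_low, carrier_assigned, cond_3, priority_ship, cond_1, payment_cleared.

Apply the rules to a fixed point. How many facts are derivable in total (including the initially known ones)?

26

Round 1 — r3, r4, r6, r16, r17, derive manifest_closed, notify_customer, restock_request, stock_available, packed.
Round 2 — r2, r8, r12, derive shipped, order_received, split_shipment.
Round 3 — r5, r10, r14, derive cond_8, dock_ready, oversize_item.
Round 4 — r9, derive labeled.
Round 5 — r1, derive fragile_item.
Round 6 — r11, derive hazmat_flag.
Round 7 — r7, derive pick_ticket.
Closure: {address_valid, backorder, carrier_assigned, cond_1, cond_2, cond_3, cond_8, dock_ready, fragile_item, hazmat_flag, insured, labeled, manifest_closed, notify_customer, order_received, oversize_item, packed, payment_cleared, pick_ticket, priority_ship, restock_request, route_local, shipped, split_shipment, stock_available, stock_low} — 26 facts.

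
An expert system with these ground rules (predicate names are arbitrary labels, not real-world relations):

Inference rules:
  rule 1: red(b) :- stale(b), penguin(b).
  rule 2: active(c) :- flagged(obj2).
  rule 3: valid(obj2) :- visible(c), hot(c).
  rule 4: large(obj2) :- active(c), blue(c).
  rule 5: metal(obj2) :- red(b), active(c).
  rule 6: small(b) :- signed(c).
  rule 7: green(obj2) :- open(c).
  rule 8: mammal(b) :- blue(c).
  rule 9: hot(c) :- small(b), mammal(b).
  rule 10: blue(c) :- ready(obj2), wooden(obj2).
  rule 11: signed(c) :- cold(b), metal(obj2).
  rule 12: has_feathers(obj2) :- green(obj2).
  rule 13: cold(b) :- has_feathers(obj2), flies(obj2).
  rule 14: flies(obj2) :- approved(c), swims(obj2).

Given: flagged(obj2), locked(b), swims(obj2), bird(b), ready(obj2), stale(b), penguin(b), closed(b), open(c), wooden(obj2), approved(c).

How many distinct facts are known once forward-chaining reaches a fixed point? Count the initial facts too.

[1] rule 1 [red(b) :- stale(b), penguin(b).]; rule 2 [active(c) :- flagged(obj2).]; rule 7 [green(obj2) :- open(c).]; rule 10 [blue(c) :- ready(obj2), wooden(obj2).]; rule 14 [flies(obj2) :- approved(c), swims(obj2).]. ⇒ new: red(b), active(c), green(obj2), blue(c), flies(obj2).
[2] rule 4 [large(obj2) :- active(c), blue(c).]; rule 5 [metal(obj2) :- red(b), active(c).]; rule 8 [mammal(b) :- blue(c).]; rule 12 [has_feathers(obj2) :- green(obj2).]. ⇒ new: large(obj2), metal(obj2), mammal(b), has_feathers(obj2).
[3] rule 13 [cold(b) :- has_feathers(obj2), flies(obj2).]. ⇒ new: cold(b).
[4] rule 11 [signed(c) :- cold(b), metal(obj2).]. ⇒ new: signed(c).
[5] rule 6 [small(b) :- signed(c).]. ⇒ new: small(b).
[6] rule 9 [hot(c) :- small(b), mammal(b).]. ⇒ new: hot(c).
Closure: {active(c), approved(c), bird(b), blue(c), closed(b), cold(b), flagged(obj2), flies(obj2), green(obj2), has_feathers(obj2), hot(c), large(obj2), locked(b), mammal(b), metal(obj2), open(c), penguin(b), ready(obj2), red(b), signed(c), small(b), stale(b), swims(obj2), wooden(obj2)} — 24 facts.

24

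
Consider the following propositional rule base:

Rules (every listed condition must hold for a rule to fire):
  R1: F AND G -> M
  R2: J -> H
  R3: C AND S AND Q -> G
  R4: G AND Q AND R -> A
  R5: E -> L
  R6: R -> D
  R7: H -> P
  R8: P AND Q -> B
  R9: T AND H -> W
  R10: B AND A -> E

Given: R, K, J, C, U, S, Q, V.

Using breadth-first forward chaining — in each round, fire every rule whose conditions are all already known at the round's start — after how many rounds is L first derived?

Round 1: R2 [J -> H]; R3 [C AND S AND Q -> G]; R6 [R -> D]. New: H, G, D.
Round 2: R4 [G AND Q AND R -> A]; R7 [H -> P]. New: A, P.
Round 3: R8 [P AND Q -> B]. New: B.
Round 4: R10 [B AND A -> E]. New: E.
Round 5: R5 [E -> L]. New: L.
L first appears in round 5.

5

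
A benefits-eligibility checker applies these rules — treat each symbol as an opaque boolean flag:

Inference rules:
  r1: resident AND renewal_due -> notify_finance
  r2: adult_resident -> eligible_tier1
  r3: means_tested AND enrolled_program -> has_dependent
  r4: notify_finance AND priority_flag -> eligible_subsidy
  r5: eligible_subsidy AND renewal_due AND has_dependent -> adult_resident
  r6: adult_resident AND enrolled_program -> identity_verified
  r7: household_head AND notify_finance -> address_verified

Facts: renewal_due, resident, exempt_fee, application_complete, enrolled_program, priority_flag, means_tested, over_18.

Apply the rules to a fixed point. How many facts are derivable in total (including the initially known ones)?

14

Round 1 — r1, r3, derive notify_finance, has_dependent.
Round 2 — r4, derive eligible_subsidy.
Round 3 — r5, derive adult_resident.
Round 4 — r2, r6, derive eligible_tier1, identity_verified.
Closure: {adult_resident, application_complete, eligible_subsidy, eligible_tier1, enrolled_program, exempt_fee, has_dependent, identity_verified, means_tested, notify_finance, over_18, priority_flag, renewal_due, resident} — 14 facts.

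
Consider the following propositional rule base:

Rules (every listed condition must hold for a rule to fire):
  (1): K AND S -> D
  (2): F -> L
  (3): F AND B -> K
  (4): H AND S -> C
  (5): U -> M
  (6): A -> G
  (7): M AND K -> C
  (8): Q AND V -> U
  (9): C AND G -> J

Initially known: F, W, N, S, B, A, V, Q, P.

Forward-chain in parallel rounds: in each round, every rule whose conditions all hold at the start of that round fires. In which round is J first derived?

4

Round 1 fires (2), (3), (6), (8), giving L, K, G, U.
Round 2 fires (1), (5), giving D, M.
Round 3 fires (7), giving C.
Round 4 fires (9), giving J.
J first appears in round 4.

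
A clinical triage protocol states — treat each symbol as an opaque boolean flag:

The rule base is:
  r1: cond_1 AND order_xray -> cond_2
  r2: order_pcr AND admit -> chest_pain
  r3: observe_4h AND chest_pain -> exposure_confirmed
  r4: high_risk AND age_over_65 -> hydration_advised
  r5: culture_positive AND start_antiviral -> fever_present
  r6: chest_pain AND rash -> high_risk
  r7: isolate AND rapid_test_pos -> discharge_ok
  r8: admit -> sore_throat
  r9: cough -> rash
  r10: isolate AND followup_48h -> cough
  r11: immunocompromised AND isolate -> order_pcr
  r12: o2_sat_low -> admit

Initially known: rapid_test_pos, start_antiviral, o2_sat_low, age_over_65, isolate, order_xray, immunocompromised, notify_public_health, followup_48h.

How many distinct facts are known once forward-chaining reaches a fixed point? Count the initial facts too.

Round 1 fires r7, r10, r11, r12, giving discharge_ok, cough, order_pcr, admit.
Round 2 fires r2, r8, r9, giving chest_pain, sore_throat, rash.
Round 3 fires r6, giving high_risk.
Round 4 fires r4, giving hydration_advised.
Closure: {admit, age_over_65, chest_pain, cough, discharge_ok, followup_48h, high_risk, hydration_advised, immunocompromised, isolate, notify_public_health, o2_sat_low, order_pcr, order_xray, rapid_test_pos, rash, sore_throat, start_antiviral} — 18 facts.

18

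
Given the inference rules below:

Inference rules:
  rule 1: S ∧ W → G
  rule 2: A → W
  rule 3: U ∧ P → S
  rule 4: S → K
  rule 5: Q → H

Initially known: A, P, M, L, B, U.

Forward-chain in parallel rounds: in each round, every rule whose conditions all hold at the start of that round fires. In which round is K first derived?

2

Round 1: rule 2 [A → W]; rule 3 [U ∧ P → S]. Adds W, S.
Round 2: rule 1 [S ∧ W → G]; rule 4 [S → K]. Adds G, K.
K first appears in round 2.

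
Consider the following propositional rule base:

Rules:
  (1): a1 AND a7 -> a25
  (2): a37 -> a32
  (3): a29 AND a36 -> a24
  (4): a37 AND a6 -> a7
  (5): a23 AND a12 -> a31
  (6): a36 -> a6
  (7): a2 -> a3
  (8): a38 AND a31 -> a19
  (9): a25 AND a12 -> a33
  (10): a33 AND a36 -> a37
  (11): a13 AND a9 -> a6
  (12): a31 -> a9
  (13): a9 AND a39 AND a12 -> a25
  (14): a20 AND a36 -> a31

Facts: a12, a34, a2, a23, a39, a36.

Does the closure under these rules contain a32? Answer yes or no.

Round 1: (5) [a23 AND a12 -> a31]; (6) [a36 -> a6]; (7) [a2 -> a3]. Adds a31, a6, a3.
Round 2: (12) [a31 -> a9]. Adds a9.
Round 3: (13) [a9 AND a39 AND a12 -> a25]. Adds a25.
Round 4: (9) [a25 AND a12 -> a33]. Adds a33.
Round 5: (10) [a33 AND a36 -> a37]. Adds a37.
Round 6: (2) [a37 -> a32]; (4) [a37 AND a6 -> a7]. Adds a32, a7.
a32 appears in round 6, so it is derivable.

yes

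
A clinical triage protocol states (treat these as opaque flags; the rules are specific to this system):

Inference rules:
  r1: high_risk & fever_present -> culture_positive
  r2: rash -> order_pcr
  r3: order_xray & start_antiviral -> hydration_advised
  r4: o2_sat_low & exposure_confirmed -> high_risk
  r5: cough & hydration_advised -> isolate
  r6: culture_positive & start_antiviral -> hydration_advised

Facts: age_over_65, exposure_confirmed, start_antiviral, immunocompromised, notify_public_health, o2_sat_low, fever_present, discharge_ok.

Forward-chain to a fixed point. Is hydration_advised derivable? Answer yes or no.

Round 1 — r4, derive high_risk.
Round 2 — r1, derive culture_positive.
Round 3 — r6, derive hydration_advised.
hydration_advised appears in round 3, so it is derivable.

yes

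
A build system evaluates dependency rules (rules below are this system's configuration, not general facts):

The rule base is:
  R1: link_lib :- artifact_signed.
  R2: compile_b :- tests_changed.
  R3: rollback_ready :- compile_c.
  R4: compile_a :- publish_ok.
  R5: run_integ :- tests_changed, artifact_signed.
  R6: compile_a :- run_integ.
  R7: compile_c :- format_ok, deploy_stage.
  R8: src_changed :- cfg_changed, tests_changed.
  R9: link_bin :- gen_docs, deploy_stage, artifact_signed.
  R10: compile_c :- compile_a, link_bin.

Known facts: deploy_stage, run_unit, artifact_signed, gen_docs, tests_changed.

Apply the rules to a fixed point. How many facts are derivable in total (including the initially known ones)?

12

Round 1: R1 [link_lib :- artifact_signed.]; R2 [compile_b :- tests_changed.]; R5 [run_integ :- tests_changed, artifact_signed.]; R9 [link_bin :- gen_docs, deploy_stage, artifact_signed.]. Adds link_lib, compile_b, run_integ, link_bin.
Round 2: R6 [compile_a :- run_integ.]. Adds compile_a.
Round 3: R10 [compile_c :- compile_a, link_bin.]. Adds compile_c.
Round 4: R3 [rollback_ready :- compile_c.]. Adds rollback_ready.
Closure: {artifact_signed, compile_a, compile_b, compile_c, deploy_stage, gen_docs, link_bin, link_lib, rollback_ready, run_integ, run_unit, tests_changed} — 12 facts.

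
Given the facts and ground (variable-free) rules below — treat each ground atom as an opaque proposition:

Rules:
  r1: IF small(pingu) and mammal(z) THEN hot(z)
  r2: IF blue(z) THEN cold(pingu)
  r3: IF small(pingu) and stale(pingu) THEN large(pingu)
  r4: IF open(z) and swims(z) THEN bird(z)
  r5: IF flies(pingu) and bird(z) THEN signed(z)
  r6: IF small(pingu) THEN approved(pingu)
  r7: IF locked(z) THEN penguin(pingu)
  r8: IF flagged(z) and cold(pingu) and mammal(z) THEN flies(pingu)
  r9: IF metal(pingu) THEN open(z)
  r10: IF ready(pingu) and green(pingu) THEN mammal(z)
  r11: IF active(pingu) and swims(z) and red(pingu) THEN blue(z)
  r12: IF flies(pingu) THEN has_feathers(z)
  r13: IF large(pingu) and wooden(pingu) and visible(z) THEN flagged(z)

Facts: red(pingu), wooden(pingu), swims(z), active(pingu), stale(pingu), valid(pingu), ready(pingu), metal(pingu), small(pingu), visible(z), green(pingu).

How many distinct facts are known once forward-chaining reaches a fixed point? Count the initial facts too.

23

Round 1: r3 [IF small(pingu) and stale(pingu) THEN large(pingu)]; r6 [IF small(pingu) THEN approved(pingu)]; r9 [IF metal(pingu) THEN open(z)]; r10 [IF ready(pingu) and green(pingu) THEN mammal(z)]; r11 [IF active(pingu) and swims(z) and red(pingu) THEN blue(z)]. New: large(pingu), approved(pingu), open(z), mammal(z), blue(z).
Round 2: r1 [IF small(pingu) and mammal(z) THEN hot(z)]; r2 [IF blue(z) THEN cold(pingu)]; r4 [IF open(z) and swims(z) THEN bird(z)]; r13 [IF large(pingu) and wooden(pingu) and visible(z) THEN flagged(z)]. New: hot(z), cold(pingu), bird(z), flagged(z).
Round 3: r8 [IF flagged(z) and cold(pingu) and mammal(z) THEN flies(pingu)]. New: flies(pingu).
Round 4: r5 [IF flies(pingu) and bird(z) THEN signed(z)]; r12 [IF flies(pingu) THEN has_feathers(z)]. New: signed(z), has_feathers(z).
Closure: {active(pingu), approved(pingu), bird(z), blue(z), cold(pingu), flagged(z), flies(pingu), green(pingu), has_feathers(z), hot(z), large(pingu), mammal(z), metal(pingu), open(z), ready(pingu), red(pingu), signed(z), small(pingu), stale(pingu), swims(z), valid(pingu), visible(z), wooden(pingu)} — 23 facts.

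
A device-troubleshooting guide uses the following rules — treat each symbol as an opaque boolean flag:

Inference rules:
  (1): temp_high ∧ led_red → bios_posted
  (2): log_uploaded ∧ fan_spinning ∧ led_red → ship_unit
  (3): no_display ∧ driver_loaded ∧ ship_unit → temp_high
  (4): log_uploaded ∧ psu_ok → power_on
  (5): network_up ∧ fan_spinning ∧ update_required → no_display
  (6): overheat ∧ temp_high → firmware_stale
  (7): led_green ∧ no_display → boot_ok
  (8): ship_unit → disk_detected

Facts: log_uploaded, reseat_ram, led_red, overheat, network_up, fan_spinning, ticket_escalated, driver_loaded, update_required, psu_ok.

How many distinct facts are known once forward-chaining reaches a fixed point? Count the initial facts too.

Round 1 — (2), (4), (5), derive ship_unit, power_on, no_display.
Round 2 — (3), (8), derive temp_high, disk_detected.
Round 3 — (1), (6), derive bios_posted, firmware_stale.
Closure: {bios_posted, disk_detected, driver_loaded, fan_spinning, firmware_stale, led_red, log_uploaded, network_up, no_display, overheat, power_on, psu_ok, reseat_ram, ship_unit, temp_high, ticket_escalated, update_required} — 17 facts.

17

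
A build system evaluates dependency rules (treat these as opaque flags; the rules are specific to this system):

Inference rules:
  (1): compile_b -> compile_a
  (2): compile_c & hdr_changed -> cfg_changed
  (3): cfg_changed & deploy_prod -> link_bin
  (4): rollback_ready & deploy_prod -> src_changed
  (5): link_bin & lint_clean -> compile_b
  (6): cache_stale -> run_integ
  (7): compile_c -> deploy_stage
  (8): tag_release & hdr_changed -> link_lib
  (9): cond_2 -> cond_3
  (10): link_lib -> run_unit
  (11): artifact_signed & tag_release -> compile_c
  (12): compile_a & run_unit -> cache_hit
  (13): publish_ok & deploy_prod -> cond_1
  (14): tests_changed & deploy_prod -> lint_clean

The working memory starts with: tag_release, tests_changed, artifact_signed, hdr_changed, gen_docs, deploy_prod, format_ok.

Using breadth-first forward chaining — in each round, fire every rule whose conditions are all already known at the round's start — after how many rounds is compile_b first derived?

Round 1: (8) [tag_release & hdr_changed -> link_lib]; (11) [artifact_signed & tag_release -> compile_c]; (14) [tests_changed & deploy_prod -> lint_clean]. Adds link_lib, compile_c, lint_clean.
Round 2: (2) [compile_c & hdr_changed -> cfg_changed]; (7) [compile_c -> deploy_stage]; (10) [link_lib -> run_unit]. Adds cfg_changed, deploy_stage, run_unit.
Round 3: (3) [cfg_changed & deploy_prod -> link_bin]. Adds link_bin.
Round 4: (5) [link_bin & lint_clean -> compile_b]. Adds compile_b.
compile_b first appears in round 4.

4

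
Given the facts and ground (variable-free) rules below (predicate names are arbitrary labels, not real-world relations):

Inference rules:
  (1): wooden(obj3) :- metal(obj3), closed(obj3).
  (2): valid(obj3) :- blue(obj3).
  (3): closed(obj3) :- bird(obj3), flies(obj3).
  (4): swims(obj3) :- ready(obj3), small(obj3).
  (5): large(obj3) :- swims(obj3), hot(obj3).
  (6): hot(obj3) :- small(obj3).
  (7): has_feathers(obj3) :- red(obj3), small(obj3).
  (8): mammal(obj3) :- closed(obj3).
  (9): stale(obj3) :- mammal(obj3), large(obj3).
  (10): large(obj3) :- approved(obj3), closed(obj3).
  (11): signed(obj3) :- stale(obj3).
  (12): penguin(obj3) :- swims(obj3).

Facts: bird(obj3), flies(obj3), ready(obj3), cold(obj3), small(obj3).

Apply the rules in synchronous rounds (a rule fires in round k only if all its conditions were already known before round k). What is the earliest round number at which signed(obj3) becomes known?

[1] (3) [closed(obj3) :- bird(obj3), flies(obj3).]; (4) [swims(obj3) :- ready(obj3), small(obj3).]; (6) [hot(obj3) :- small(obj3).]. ⇒ new: closed(obj3), swims(obj3), hot(obj3).
[2] (5) [large(obj3) :- swims(obj3), hot(obj3).]; (8) [mammal(obj3) :- closed(obj3).]; (12) [penguin(obj3) :- swims(obj3).]. ⇒ new: large(obj3), mammal(obj3), penguin(obj3).
[3] (9) [stale(obj3) :- mammal(obj3), large(obj3).]. ⇒ new: stale(obj3).
[4] (11) [signed(obj3) :- stale(obj3).]. ⇒ new: signed(obj3).
signed(obj3) first appears in round 4.

4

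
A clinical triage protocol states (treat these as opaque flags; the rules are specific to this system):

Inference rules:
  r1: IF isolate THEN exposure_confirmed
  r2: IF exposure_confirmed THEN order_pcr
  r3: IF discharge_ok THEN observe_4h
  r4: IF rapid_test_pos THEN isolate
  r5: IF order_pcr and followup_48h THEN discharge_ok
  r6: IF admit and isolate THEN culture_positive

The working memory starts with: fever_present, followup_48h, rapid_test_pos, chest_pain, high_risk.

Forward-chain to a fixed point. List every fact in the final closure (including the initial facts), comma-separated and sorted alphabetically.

[1] r4 [IF rapid_test_pos THEN isolate]. ⇒ new: isolate.
[2] r1 [IF isolate THEN exposure_confirmed]. ⇒ new: exposure_confirmed.
[3] r2 [IF exposure_confirmed THEN order_pcr]. ⇒ new: order_pcr.
[4] r5 [IF order_pcr and followup_48h THEN discharge_ok]. ⇒ new: discharge_ok.
[5] r3 [IF discharge_ok THEN observe_4h]. ⇒ new: observe_4h.

chest_pain, discharge_ok, exposure_confirmed, fever_present, followup_48h, high_risk, isolate, observe_4h, order_pcr, rapid_test_pos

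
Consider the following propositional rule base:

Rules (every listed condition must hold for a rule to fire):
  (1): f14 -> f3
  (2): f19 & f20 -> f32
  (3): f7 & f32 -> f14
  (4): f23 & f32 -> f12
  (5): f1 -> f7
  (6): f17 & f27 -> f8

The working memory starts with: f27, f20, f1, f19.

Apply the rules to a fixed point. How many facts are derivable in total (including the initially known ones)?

Round 1: (2) [f19 & f20 -> f32]; (5) [f1 -> f7]. New: f32, f7.
Round 2: (3) [f7 & f32 -> f14]. New: f14.
Round 3: (1) [f14 -> f3]. New: f3.
Closure: {f1, f14, f19, f20, f27, f3, f32, f7} — 8 facts.

8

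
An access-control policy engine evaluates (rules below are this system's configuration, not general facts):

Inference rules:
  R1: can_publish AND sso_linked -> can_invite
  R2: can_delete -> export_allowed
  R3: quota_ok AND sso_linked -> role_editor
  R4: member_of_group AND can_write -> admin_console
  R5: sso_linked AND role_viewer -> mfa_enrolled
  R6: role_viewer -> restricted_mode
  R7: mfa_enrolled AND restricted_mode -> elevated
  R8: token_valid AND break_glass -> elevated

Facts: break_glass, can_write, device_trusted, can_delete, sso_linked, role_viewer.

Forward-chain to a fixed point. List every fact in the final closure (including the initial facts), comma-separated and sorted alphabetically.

break_glass, can_delete, can_write, device_trusted, elevated, export_allowed, mfa_enrolled, restricted_mode, role_viewer, sso_linked

Round 1 — R2, R5, R6, derive export_allowed, mfa_enrolled, restricted_mode.
Round 2 — R7, derive elevated.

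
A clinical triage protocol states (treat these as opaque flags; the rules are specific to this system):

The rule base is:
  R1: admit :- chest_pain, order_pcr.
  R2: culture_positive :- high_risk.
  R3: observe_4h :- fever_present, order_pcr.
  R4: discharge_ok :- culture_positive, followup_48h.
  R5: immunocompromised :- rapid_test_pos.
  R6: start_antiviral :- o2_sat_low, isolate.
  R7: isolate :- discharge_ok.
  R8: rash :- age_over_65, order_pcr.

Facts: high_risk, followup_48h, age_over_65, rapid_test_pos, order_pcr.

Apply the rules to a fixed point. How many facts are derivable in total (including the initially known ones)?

10

Round 1 fires R2, R5, R8, giving culture_positive, immunocompromised, rash.
Round 2 fires R4, giving discharge_ok.
Round 3 fires R7, giving isolate.
Closure: {age_over_65, culture_positive, discharge_ok, followup_48h, high_risk, immunocompromised, isolate, order_pcr, rapid_test_pos, rash} — 10 facts.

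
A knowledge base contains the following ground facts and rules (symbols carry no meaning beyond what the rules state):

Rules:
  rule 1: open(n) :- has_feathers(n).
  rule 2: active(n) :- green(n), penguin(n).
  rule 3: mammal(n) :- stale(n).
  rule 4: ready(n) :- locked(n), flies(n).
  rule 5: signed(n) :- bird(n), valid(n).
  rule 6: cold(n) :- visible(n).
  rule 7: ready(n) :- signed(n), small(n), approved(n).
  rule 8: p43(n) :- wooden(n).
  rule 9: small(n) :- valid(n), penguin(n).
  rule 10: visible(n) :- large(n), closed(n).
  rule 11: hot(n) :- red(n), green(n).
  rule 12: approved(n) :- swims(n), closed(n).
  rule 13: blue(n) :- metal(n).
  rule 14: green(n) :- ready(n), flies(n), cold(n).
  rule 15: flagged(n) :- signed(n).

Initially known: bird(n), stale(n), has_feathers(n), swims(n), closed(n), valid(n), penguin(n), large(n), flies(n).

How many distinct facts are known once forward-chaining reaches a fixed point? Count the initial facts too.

20

Round 1 — rule 1, rule 3, rule 5, rule 9, rule 10, rule 12, derive open(n), mammal(n), signed(n), small(n), visible(n), approved(n).
Round 2 — rule 6, rule 7, rule 15, derive cold(n), ready(n), flagged(n).
Round 3 — rule 14, derive green(n).
Round 4 — rule 2, derive active(n).
Closure: {active(n), approved(n), bird(n), closed(n), cold(n), flagged(n), flies(n), green(n), has_feathers(n), large(n), mammal(n), open(n), penguin(n), ready(n), signed(n), small(n), stale(n), swims(n), valid(n), visible(n)} — 20 facts.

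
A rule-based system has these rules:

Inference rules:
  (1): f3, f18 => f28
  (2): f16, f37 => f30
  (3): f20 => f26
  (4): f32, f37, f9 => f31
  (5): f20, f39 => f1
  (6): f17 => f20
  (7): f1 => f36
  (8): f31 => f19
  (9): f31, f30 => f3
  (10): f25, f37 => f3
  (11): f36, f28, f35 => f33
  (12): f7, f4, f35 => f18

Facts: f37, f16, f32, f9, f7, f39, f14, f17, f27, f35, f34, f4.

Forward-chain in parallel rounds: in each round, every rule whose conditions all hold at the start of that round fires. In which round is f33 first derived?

4

Round 1 — (2), (4), (6), (12), derive f30, f31, f20, f18.
Round 2 — (3), (5), (8), (9), derive f26, f1, f19, f3.
Round 3 — (1), (7), derive f28, f36.
Round 4 — (11), derive f33.
f33 first appears in round 4.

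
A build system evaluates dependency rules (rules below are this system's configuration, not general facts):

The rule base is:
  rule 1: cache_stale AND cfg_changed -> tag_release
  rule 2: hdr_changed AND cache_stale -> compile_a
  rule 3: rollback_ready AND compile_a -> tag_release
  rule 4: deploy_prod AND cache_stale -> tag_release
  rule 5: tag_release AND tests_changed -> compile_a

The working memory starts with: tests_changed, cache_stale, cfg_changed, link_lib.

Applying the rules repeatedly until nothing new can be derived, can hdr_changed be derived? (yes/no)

no

Round 1: rule 1 [cache_stale AND cfg_changed -> tag_release]. Adds tag_release.
Round 2: rule 5 [tag_release AND tests_changed -> compile_a]. Adds compile_a.
Fixed point reached. No rule has hdr_changed as a consequent, and it is not given.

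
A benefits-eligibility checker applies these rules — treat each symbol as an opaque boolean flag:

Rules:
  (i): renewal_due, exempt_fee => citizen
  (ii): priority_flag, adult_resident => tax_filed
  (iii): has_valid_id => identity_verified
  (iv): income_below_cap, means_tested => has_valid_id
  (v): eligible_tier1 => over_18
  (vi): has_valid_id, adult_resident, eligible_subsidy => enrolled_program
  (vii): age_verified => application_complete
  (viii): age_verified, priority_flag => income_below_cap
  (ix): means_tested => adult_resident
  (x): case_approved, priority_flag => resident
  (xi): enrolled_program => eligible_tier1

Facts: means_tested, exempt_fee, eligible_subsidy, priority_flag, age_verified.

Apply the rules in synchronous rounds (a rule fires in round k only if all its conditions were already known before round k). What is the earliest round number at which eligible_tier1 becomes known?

Round 1: (vii) [age_verified => application_complete]; (viii) [age_verified, priority_flag => income_below_cap]; (ix) [means_tested => adult_resident]. New: application_complete, income_below_cap, adult_resident.
Round 2: (ii) [priority_flag, adult_resident => tax_filed]; (iv) [income_below_cap, means_tested => has_valid_id]. New: tax_filed, has_valid_id.
Round 3: (iii) [has_valid_id => identity_verified]; (vi) [has_valid_id, adult_resident, eligible_subsidy => enrolled_program]. New: identity_verified, enrolled_program.
Round 4: (xi) [enrolled_program => eligible_tier1]. New: eligible_tier1.
eligible_tier1 first appears in round 4.

4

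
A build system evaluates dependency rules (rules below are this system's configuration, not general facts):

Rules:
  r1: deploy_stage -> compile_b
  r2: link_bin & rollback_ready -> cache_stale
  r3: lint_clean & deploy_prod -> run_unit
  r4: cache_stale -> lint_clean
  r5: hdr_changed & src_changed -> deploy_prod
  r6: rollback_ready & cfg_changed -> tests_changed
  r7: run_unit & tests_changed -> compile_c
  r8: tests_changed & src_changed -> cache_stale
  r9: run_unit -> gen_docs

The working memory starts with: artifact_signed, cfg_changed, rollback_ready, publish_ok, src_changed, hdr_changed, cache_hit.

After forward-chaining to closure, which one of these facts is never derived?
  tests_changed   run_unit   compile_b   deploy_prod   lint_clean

compile_b

Round 1: r5 [hdr_changed & src_changed -> deploy_prod]; r6 [rollback_ready & cfg_changed -> tests_changed]. New: deploy_prod, tests_changed.
Round 2: r8 [tests_changed & src_changed -> cache_stale]. New: cache_stale.
Round 3: r4 [cache_stale -> lint_clean]. New: lint_clean.
Round 4: r3 [lint_clean & deploy_prod -> run_unit]. New: run_unit.
Round 5: r7 [run_unit & tests_changed -> compile_c]; r9 [run_unit -> gen_docs]. New: compile_c, gen_docs.
Derived: tests_changed (round 1), lint_clean (round 3), deploy_prod (round 1), run_unit (round 4). compile_b never appears in any round.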